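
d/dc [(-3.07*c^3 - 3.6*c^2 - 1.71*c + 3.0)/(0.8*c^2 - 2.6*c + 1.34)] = (-2.456*c^4 + 15.964*c^3 - 1.6134*c^2 - 14.448*c + 5.5086)/(0.64*c^4 - 4.16*c^3 + 8.904*c^2 - 6.968*c + 1.7956)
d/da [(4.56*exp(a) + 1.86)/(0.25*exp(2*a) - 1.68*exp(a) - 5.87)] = (-(0.5*exp(a) - 1.68)*(4.56*exp(a) + 1.86) + 1.14*exp(2*a) - 7.6608*exp(a) - 26.7672)*exp(a)/(-0.25*exp(2*a) + 1.68*exp(a) + 5.87)^2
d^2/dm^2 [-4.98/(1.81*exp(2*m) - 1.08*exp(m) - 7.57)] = (4.98*(3.62*exp(m) - 1.08)*(7.24*exp(m) - 2.16)*exp(m) + (36.0552*exp(m) - 5.3784)*(-1.81*exp(2*m) + 1.08*exp(m) + 7.57))*exp(m)/(-1.81*exp(2*m) + 1.08*exp(m) + 7.57)^3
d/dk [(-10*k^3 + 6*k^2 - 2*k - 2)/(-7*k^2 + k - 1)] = 2*(35*k^4 - 10*k^3 + 11*k^2 - 20*k + 2)/(49*k^4 - 14*k^3 + 15*k^2 - 2*k + 1)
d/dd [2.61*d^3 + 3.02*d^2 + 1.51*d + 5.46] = 7.83*d^2 + 6.04*d + 1.51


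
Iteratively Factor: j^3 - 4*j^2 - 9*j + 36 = (j + 3)*(j^2 - 7*j + 12) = (j - 3)*(j + 3)*(j - 4)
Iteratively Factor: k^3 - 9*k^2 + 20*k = (k - 4)*(k^2 - 5*k) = (k - 5)*(k - 4)*(k)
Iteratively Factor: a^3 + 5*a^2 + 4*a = (a + 4)*(a^2 + a) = a*(a + 4)*(a + 1)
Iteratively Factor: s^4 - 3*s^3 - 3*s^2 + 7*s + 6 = (s - 2)*(s^3 - s^2 - 5*s - 3) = (s - 2)*(s + 1)*(s^2 - 2*s - 3) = (s - 2)*(s + 1)^2*(s - 3)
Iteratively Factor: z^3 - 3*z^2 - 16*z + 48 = (z - 3)*(z^2 - 16) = (z - 4)*(z - 3)*(z + 4)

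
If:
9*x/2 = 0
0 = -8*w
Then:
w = 0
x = 0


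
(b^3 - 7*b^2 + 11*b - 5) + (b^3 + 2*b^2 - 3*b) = 2*b^3 - 5*b^2 + 8*b - 5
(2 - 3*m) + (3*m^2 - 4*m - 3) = 3*m^2 - 7*m - 1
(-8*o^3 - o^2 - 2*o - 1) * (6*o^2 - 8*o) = -48*o^5 + 58*o^4 - 4*o^3 + 10*o^2 + 8*o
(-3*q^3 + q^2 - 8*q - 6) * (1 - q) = 3*q^4 - 4*q^3 + 9*q^2 - 2*q - 6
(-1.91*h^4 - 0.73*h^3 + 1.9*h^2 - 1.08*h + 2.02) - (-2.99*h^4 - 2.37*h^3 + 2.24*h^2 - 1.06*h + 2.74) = 1.08*h^4 + 1.64*h^3 - 0.34*h^2 - 0.02*h - 0.72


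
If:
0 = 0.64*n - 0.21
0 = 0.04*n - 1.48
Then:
No Solution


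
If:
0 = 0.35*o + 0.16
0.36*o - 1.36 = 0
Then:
No Solution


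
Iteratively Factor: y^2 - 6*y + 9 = (y - 3)*(y - 3)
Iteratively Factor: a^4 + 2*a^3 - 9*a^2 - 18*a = (a + 3)*(a^3 - a^2 - 6*a) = (a - 3)*(a + 3)*(a^2 + 2*a) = a*(a - 3)*(a + 3)*(a + 2)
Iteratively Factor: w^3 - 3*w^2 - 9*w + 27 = (w - 3)*(w^2 - 9) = (w - 3)*(w + 3)*(w - 3)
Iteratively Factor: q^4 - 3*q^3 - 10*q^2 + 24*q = (q - 4)*(q^3 + q^2 - 6*q) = q*(q - 4)*(q^2 + q - 6) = q*(q - 4)*(q - 2)*(q + 3)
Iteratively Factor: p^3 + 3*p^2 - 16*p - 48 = (p + 4)*(p^2 - p - 12) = (p + 3)*(p + 4)*(p - 4)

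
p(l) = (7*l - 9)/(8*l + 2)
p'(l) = -8*(7*l - 9)/(8*l + 2)^2 + 7/(8*l + 2)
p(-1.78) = 1.75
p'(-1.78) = 0.57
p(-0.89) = 2.97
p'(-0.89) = 3.28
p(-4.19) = 1.22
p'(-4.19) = 0.09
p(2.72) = 0.42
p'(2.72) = 0.15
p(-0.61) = 4.61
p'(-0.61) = 10.37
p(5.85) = 0.65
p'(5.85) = 0.04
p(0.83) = -0.37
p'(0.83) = 1.15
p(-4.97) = 1.16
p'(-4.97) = 0.06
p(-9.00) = 1.03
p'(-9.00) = 0.02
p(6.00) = 0.66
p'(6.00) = 0.03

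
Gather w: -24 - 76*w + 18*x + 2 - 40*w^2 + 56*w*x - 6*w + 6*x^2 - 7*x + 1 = -40*w^2 + w*(56*x - 82) + 6*x^2 + 11*x - 21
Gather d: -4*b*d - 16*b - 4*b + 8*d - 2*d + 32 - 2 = -20*b + d*(6 - 4*b) + 30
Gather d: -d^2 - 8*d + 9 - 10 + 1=-d^2 - 8*d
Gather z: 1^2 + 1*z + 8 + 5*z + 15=6*z + 24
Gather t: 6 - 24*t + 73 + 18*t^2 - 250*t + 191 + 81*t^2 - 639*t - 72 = 99*t^2 - 913*t + 198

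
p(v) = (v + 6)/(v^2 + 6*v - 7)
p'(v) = (-2*v - 6)*(v + 6)/(v^2 + 6*v - 7)^2 + 1/(v^2 + 6*v - 7)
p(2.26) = 0.71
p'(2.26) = -0.55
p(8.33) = 0.13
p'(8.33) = -0.02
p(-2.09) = -0.26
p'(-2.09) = -0.10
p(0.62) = -2.29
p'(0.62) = -6.06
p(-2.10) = -0.26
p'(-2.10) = -0.10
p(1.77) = 1.15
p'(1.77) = -1.48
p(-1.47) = -0.33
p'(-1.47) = -0.15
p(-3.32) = -0.17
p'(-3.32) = -0.06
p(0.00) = -0.86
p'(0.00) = -0.88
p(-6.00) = 0.00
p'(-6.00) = -0.14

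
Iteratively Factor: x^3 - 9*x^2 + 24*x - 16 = (x - 1)*(x^2 - 8*x + 16) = (x - 4)*(x - 1)*(x - 4)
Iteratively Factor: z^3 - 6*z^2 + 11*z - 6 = (z - 1)*(z^2 - 5*z + 6) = (z - 2)*(z - 1)*(z - 3)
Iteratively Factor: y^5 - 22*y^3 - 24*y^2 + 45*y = (y - 1)*(y^4 + y^3 - 21*y^2 - 45*y) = (y - 1)*(y + 3)*(y^3 - 2*y^2 - 15*y) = (y - 5)*(y - 1)*(y + 3)*(y^2 + 3*y) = (y - 5)*(y - 1)*(y + 3)^2*(y)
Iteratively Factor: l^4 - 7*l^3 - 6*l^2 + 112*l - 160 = (l - 2)*(l^3 - 5*l^2 - 16*l + 80) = (l - 4)*(l - 2)*(l^2 - l - 20) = (l - 4)*(l - 2)*(l + 4)*(l - 5)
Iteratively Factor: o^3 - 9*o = (o + 3)*(o^2 - 3*o) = o*(o + 3)*(o - 3)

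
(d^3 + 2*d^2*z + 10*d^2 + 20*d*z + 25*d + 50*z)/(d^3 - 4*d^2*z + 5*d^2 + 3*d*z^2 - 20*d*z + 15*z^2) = (d^2 + 2*d*z + 5*d + 10*z)/(d^2 - 4*d*z + 3*z^2)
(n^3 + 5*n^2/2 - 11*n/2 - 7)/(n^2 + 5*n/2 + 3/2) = (2*n^2 + 3*n - 14)/(2*n + 3)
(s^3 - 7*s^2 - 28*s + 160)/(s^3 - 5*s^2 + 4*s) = (s^2 - 3*s - 40)/(s*(s - 1))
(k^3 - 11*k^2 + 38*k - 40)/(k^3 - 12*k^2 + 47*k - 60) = (k - 2)/(k - 3)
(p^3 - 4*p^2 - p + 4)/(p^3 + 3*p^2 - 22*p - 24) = (p - 1)/(p + 6)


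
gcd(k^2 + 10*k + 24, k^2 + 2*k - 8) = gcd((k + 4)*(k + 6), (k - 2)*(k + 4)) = k + 4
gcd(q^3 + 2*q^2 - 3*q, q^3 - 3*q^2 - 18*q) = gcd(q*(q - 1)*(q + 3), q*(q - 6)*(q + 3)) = q^2 + 3*q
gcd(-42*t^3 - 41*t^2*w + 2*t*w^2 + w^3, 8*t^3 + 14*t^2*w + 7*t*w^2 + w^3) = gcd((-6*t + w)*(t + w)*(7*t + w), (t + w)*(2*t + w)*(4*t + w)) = t + w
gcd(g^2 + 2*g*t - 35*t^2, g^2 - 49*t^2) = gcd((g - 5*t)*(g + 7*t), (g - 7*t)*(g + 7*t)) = g + 7*t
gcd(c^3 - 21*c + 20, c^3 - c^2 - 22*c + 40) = c^2 + c - 20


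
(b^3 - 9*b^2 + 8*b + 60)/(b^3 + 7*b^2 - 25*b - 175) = (b^2 - 4*b - 12)/(b^2 + 12*b + 35)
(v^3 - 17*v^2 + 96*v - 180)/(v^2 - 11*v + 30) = v - 6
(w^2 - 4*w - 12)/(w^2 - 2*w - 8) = (w - 6)/(w - 4)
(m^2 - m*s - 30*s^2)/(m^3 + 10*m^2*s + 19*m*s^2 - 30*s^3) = (-m + 6*s)/(-m^2 - 5*m*s + 6*s^2)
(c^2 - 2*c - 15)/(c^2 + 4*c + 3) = (c - 5)/(c + 1)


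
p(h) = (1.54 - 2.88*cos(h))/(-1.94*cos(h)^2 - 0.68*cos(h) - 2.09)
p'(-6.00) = -0.10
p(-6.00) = 0.27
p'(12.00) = 0.27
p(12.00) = 0.22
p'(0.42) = -0.17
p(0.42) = 0.25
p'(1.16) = -1.10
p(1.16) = -0.15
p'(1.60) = -1.60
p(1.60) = -0.78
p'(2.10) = -0.45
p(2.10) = -1.34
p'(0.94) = -0.70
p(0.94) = 0.05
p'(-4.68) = -1.60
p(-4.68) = -0.79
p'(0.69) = -0.37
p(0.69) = 0.18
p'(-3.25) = 0.04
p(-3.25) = -1.32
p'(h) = (1.54 - 2.88*cos(h))*(-3.88*sin(h)*cos(h) - 0.68*sin(h))/(-1.94*cos(h)^2 - 0.68*cos(h) - 2.09)^2 + 2.88*sin(h)/(-1.94*cos(h)^2 - 0.68*cos(h) - 2.09) = (5.5872*cos(h)^2 - 5.9752*cos(h) - 7.0664)*sin(h)/(3.7636*cos(h)^4 + 2.6384*cos(h)^3 + 8.5716*cos(h)^2 + 2.8424*cos(h) + 4.3681)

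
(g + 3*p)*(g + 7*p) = g^2 + 10*g*p + 21*p^2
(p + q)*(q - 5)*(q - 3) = p*q^2 - 8*p*q + 15*p + q^3 - 8*q^2 + 15*q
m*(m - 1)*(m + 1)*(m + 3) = m^4 + 3*m^3 - m^2 - 3*m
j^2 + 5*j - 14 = (j - 2)*(j + 7)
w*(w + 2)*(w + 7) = w^3 + 9*w^2 + 14*w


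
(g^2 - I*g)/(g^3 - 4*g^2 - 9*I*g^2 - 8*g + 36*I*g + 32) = g/(g^2 + g*(-4 - 8*I) + 32*I)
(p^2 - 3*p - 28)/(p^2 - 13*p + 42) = (p + 4)/(p - 6)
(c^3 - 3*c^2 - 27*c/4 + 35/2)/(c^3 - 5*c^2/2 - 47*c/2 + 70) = (c^2 + c/2 - 5)/(c^2 + c - 20)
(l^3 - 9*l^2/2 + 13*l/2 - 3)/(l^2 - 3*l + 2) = l - 3/2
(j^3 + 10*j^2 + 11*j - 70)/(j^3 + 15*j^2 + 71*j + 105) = (j - 2)/(j + 3)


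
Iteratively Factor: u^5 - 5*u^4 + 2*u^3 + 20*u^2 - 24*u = (u)*(u^4 - 5*u^3 + 2*u^2 + 20*u - 24) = u*(u + 2)*(u^3 - 7*u^2 + 16*u - 12) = u*(u - 2)*(u + 2)*(u^2 - 5*u + 6) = u*(u - 2)^2*(u + 2)*(u - 3)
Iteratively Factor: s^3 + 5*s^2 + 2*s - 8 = (s + 2)*(s^2 + 3*s - 4) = (s - 1)*(s + 2)*(s + 4)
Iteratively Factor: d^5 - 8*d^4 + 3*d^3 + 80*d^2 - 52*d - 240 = (d - 4)*(d^4 - 4*d^3 - 13*d^2 + 28*d + 60) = (d - 5)*(d - 4)*(d^3 + d^2 - 8*d - 12) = (d - 5)*(d - 4)*(d + 2)*(d^2 - d - 6) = (d - 5)*(d - 4)*(d - 3)*(d + 2)*(d + 2)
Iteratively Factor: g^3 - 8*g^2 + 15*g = (g - 3)*(g^2 - 5*g) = (g - 5)*(g - 3)*(g)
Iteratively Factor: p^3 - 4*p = (p - 2)*(p^2 + 2*p) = p*(p - 2)*(p + 2)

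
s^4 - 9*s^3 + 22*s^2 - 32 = (s - 4)^2*(s - 2)*(s + 1)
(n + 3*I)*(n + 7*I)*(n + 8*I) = n^3 + 18*I*n^2 - 101*n - 168*I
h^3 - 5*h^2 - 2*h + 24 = (h - 4)*(h - 3)*(h + 2)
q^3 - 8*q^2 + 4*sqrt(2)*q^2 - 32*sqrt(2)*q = q*(q - 8)*(q + 4*sqrt(2))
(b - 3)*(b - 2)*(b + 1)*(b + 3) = b^4 - b^3 - 11*b^2 + 9*b + 18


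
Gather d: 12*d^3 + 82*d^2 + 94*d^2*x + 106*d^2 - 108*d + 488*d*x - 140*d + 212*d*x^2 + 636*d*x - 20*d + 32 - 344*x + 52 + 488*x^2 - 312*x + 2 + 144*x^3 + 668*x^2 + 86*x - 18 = 12*d^3 + d^2*(94*x + 188) + d*(212*x^2 + 1124*x - 268) + 144*x^3 + 1156*x^2 - 570*x + 68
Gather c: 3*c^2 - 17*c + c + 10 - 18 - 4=3*c^2 - 16*c - 12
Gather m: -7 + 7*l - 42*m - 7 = 7*l - 42*m - 14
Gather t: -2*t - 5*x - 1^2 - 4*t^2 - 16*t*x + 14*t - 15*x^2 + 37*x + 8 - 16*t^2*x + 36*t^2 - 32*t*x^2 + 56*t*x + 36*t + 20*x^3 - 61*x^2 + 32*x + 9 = t^2*(32 - 16*x) + t*(-32*x^2 + 40*x + 48) + 20*x^3 - 76*x^2 + 64*x + 16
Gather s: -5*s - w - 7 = -5*s - w - 7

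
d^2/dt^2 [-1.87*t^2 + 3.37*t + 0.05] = -3.74000000000000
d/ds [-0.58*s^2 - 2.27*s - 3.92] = -1.16*s - 2.27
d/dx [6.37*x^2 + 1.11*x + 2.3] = 12.74*x + 1.11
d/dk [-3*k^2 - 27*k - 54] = -6*k - 27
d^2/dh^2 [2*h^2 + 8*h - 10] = 4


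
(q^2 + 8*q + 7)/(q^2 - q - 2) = (q + 7)/(q - 2)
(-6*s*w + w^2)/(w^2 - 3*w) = (-6*s + w)/(w - 3)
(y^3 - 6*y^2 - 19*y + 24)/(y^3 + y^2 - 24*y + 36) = (y^3 - 6*y^2 - 19*y + 24)/(y^3 + y^2 - 24*y + 36)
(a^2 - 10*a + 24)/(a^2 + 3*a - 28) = (a - 6)/(a + 7)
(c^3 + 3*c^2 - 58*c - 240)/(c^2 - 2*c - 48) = c + 5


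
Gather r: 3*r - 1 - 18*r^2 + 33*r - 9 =-18*r^2 + 36*r - 10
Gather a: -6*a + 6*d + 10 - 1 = -6*a + 6*d + 9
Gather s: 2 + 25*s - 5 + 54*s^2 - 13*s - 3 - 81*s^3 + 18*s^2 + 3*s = -81*s^3 + 72*s^2 + 15*s - 6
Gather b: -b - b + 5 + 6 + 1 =12 - 2*b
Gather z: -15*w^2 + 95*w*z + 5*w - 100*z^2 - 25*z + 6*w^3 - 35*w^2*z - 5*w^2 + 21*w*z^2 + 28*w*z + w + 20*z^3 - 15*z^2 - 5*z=6*w^3 - 20*w^2 + 6*w + 20*z^3 + z^2*(21*w - 115) + z*(-35*w^2 + 123*w - 30)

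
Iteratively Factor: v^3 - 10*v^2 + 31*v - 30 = (v - 3)*(v^2 - 7*v + 10) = (v - 5)*(v - 3)*(v - 2)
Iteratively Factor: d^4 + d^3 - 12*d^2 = (d - 3)*(d^3 + 4*d^2) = (d - 3)*(d + 4)*(d^2) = d*(d - 3)*(d + 4)*(d)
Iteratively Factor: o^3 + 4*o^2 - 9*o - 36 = (o + 4)*(o^2 - 9) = (o - 3)*(o + 4)*(o + 3)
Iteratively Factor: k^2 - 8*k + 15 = (k - 3)*(k - 5)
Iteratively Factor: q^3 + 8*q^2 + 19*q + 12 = (q + 4)*(q^2 + 4*q + 3) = (q + 1)*(q + 4)*(q + 3)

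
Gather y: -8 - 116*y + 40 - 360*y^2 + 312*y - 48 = -360*y^2 + 196*y - 16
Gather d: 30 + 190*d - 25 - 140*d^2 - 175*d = -140*d^2 + 15*d + 5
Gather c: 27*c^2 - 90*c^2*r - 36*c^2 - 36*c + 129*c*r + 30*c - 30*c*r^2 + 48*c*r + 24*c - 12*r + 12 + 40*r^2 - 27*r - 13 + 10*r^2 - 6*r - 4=c^2*(-90*r - 9) + c*(-30*r^2 + 177*r + 18) + 50*r^2 - 45*r - 5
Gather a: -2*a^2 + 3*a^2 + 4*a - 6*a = a^2 - 2*a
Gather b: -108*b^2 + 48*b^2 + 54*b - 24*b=-60*b^2 + 30*b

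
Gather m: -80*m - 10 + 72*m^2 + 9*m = 72*m^2 - 71*m - 10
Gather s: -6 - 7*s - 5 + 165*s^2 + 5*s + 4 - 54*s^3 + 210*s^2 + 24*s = -54*s^3 + 375*s^2 + 22*s - 7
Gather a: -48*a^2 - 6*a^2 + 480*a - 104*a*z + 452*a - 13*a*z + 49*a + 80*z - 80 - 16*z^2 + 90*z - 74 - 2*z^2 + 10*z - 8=-54*a^2 + a*(981 - 117*z) - 18*z^2 + 180*z - 162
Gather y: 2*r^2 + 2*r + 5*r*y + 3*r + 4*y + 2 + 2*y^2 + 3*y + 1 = 2*r^2 + 5*r + 2*y^2 + y*(5*r + 7) + 3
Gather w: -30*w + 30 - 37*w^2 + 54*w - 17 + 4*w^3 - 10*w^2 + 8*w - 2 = 4*w^3 - 47*w^2 + 32*w + 11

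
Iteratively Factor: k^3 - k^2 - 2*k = (k + 1)*(k^2 - 2*k) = k*(k + 1)*(k - 2)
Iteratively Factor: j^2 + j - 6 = (j - 2)*(j + 3)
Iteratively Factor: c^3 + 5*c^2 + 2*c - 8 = (c + 4)*(c^2 + c - 2) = (c - 1)*(c + 4)*(c + 2)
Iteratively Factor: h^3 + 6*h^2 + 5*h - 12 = (h - 1)*(h^2 + 7*h + 12) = (h - 1)*(h + 3)*(h + 4)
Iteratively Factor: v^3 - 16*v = (v - 4)*(v^2 + 4*v) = v*(v - 4)*(v + 4)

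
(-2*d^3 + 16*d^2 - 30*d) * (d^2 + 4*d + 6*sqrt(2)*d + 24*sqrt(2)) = -2*d^5 - 12*sqrt(2)*d^4 + 8*d^4 + 34*d^3 + 48*sqrt(2)*d^3 - 120*d^2 + 204*sqrt(2)*d^2 - 720*sqrt(2)*d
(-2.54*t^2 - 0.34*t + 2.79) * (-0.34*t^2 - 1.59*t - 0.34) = 0.8636*t^4 + 4.1542*t^3 + 0.4556*t^2 - 4.3205*t - 0.9486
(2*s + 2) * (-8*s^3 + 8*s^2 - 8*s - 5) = -16*s^4 - 26*s - 10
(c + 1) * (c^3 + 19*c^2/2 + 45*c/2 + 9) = c^4 + 21*c^3/2 + 32*c^2 + 63*c/2 + 9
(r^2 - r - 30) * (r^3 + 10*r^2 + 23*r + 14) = r^5 + 9*r^4 - 17*r^3 - 309*r^2 - 704*r - 420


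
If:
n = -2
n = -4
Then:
No Solution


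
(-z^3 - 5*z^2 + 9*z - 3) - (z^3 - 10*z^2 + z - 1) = -2*z^3 + 5*z^2 + 8*z - 2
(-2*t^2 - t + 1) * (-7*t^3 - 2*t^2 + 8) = 14*t^5 + 11*t^4 - 5*t^3 - 18*t^2 - 8*t + 8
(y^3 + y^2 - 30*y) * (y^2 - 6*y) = y^5 - 5*y^4 - 36*y^3 + 180*y^2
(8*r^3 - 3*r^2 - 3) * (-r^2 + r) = -8*r^5 + 11*r^4 - 3*r^3 + 3*r^2 - 3*r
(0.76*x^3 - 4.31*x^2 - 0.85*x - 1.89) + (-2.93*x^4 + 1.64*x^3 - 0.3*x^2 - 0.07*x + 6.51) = -2.93*x^4 + 2.4*x^3 - 4.61*x^2 - 0.92*x + 4.62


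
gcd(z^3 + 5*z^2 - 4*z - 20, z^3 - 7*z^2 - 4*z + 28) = z^2 - 4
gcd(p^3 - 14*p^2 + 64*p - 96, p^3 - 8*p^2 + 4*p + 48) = p^2 - 10*p + 24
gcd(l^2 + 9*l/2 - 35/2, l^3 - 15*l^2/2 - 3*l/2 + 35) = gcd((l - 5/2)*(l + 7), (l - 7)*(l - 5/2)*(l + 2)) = l - 5/2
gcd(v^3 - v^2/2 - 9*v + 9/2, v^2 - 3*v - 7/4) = 1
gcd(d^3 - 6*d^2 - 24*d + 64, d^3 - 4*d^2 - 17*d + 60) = d + 4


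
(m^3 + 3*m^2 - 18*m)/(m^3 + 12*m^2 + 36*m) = (m - 3)/(m + 6)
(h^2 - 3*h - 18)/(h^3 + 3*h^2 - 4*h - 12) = (h - 6)/(h^2 - 4)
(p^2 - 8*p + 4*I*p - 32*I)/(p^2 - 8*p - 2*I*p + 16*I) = (p + 4*I)/(p - 2*I)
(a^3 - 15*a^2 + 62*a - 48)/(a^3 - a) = (a^2 - 14*a + 48)/(a*(a + 1))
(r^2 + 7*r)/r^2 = (r + 7)/r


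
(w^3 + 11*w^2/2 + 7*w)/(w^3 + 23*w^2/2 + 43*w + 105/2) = w*(w + 2)/(w^2 + 8*w + 15)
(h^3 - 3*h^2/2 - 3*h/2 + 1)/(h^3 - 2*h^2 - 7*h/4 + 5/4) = 2*(h - 2)/(2*h - 5)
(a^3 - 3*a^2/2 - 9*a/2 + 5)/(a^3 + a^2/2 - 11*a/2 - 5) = (a - 1)/(a + 1)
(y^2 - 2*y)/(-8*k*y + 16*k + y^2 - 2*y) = y/(-8*k + y)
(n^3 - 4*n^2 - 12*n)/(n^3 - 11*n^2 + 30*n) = (n + 2)/(n - 5)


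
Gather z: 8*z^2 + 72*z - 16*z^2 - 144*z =-8*z^2 - 72*z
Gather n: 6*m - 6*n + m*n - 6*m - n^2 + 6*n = m*n - n^2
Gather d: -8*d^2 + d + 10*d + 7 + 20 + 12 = -8*d^2 + 11*d + 39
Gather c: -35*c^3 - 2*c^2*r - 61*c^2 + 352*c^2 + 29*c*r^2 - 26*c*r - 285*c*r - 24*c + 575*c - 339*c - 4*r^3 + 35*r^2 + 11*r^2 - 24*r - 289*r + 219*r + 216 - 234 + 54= -35*c^3 + c^2*(291 - 2*r) + c*(29*r^2 - 311*r + 212) - 4*r^3 + 46*r^2 - 94*r + 36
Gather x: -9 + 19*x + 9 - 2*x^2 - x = -2*x^2 + 18*x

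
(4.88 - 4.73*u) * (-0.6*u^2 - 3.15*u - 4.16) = 2.838*u^3 + 11.9715*u^2 + 4.3048*u - 20.3008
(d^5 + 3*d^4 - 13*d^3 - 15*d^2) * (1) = d^5 + 3*d^4 - 13*d^3 - 15*d^2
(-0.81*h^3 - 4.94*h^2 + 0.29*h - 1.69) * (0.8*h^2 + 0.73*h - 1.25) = -0.648*h^5 - 4.5433*h^4 - 2.3617*h^3 + 5.0347*h^2 - 1.5962*h + 2.1125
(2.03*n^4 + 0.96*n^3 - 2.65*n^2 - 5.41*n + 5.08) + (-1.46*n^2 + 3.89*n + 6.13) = 2.03*n^4 + 0.96*n^3 - 4.11*n^2 - 1.52*n + 11.21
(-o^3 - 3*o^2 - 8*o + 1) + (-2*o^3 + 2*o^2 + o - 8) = -3*o^3 - o^2 - 7*o - 7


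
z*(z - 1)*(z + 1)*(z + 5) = z^4 + 5*z^3 - z^2 - 5*z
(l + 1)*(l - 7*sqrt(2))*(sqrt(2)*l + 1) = sqrt(2)*l^3 - 13*l^2 + sqrt(2)*l^2 - 13*l - 7*sqrt(2)*l - 7*sqrt(2)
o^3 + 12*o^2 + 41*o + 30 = (o + 1)*(o + 5)*(o + 6)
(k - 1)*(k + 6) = k^2 + 5*k - 6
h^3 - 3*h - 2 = (h - 2)*(h + 1)^2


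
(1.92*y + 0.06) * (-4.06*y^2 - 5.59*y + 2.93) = -7.7952*y^3 - 10.9764*y^2 + 5.2902*y + 0.1758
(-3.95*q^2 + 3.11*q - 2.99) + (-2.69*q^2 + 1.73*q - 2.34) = -6.64*q^2 + 4.84*q - 5.33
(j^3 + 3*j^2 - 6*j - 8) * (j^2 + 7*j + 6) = j^5 + 10*j^4 + 21*j^3 - 32*j^2 - 92*j - 48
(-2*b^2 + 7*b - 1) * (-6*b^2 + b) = 12*b^4 - 44*b^3 + 13*b^2 - b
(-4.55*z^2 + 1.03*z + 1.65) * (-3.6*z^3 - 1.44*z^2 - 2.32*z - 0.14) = 16.38*z^5 + 2.844*z^4 + 3.1328*z^3 - 4.1286*z^2 - 3.9722*z - 0.231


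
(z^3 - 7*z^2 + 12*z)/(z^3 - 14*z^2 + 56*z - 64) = z*(z - 3)/(z^2 - 10*z + 16)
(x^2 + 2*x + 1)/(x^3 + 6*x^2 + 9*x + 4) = 1/(x + 4)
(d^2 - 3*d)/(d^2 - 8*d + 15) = d/(d - 5)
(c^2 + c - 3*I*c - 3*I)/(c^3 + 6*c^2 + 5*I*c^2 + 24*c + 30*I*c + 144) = (c + 1)/(c^2 + c*(6 + 8*I) + 48*I)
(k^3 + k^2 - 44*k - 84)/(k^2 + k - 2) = (k^2 - k - 42)/(k - 1)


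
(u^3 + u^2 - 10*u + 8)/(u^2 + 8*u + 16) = (u^2 - 3*u + 2)/(u + 4)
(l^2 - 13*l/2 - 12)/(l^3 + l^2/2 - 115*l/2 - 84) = 1/(l + 7)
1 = 1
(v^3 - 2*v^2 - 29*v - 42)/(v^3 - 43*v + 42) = (v^3 - 2*v^2 - 29*v - 42)/(v^3 - 43*v + 42)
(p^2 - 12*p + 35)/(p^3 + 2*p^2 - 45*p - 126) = (p - 5)/(p^2 + 9*p + 18)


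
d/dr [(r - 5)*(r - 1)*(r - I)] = 3*r^2 - 2*r*(6 + I) + 5 + 6*I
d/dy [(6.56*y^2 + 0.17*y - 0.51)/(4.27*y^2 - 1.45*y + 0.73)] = (-10.2379*y^2 + 13.933*y - 0.6154)/(18.2329*y^4 - 12.383*y^3 + 8.3367*y^2 - 2.117*y + 0.5329)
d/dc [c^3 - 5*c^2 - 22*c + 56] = 3*c^2 - 10*c - 22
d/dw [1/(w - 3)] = -1/(w - 3)^2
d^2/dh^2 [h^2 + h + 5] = 2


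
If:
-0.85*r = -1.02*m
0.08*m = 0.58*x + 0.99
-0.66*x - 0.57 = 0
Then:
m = 6.11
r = 7.34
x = -0.86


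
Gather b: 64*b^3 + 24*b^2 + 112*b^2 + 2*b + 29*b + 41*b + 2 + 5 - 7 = 64*b^3 + 136*b^2 + 72*b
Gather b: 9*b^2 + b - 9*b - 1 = 9*b^2 - 8*b - 1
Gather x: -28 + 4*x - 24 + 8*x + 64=12*x + 12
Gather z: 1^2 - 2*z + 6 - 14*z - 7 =-16*z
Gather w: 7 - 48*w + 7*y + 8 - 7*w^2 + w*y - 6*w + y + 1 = -7*w^2 + w*(y - 54) + 8*y + 16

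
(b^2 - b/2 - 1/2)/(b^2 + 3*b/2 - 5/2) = (2*b + 1)/(2*b + 5)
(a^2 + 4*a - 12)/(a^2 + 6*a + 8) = (a^2 + 4*a - 12)/(a^2 + 6*a + 8)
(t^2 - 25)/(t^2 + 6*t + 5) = (t - 5)/(t + 1)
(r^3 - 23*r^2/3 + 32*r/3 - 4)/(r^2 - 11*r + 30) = (3*r^2 - 5*r + 2)/(3*(r - 5))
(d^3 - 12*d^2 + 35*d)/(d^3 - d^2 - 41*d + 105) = d*(d - 7)/(d^2 + 4*d - 21)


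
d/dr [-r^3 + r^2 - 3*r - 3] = -3*r^2 + 2*r - 3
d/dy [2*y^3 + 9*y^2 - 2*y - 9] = 6*y^2 + 18*y - 2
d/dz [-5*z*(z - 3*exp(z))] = 15*z*exp(z) - 10*z + 15*exp(z)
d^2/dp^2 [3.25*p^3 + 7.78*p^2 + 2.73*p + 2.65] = 19.5*p + 15.56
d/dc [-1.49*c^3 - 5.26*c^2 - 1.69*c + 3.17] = -4.47*c^2 - 10.52*c - 1.69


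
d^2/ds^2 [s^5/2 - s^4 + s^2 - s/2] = 10*s^3 - 12*s^2 + 2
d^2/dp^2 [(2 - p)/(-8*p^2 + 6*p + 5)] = 4*((11 - 12*p)*(-8*p^2 + 6*p + 5) - 2*(p - 2)*(8*p - 3)^2)/(-8*p^2 + 6*p + 5)^3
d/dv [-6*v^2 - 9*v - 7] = -12*v - 9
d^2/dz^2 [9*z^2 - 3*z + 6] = 18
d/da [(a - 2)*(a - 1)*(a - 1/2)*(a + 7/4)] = 4*a^3 - 21*a^2/4 - 21*a/4 + 41/8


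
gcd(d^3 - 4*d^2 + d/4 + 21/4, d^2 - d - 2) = d + 1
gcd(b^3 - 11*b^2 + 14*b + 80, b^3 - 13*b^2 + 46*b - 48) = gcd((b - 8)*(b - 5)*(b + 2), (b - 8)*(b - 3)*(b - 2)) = b - 8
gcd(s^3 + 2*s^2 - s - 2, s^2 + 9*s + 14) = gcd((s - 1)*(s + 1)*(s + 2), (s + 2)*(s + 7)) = s + 2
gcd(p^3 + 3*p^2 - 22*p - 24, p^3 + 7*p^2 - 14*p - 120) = p^2 + 2*p - 24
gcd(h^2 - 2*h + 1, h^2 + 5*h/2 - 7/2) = h - 1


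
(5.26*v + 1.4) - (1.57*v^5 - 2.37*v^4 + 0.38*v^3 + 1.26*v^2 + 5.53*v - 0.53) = -1.57*v^5 + 2.37*v^4 - 0.38*v^3 - 1.26*v^2 - 0.27*v + 1.93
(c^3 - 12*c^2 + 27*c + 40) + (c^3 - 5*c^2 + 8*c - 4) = 2*c^3 - 17*c^2 + 35*c + 36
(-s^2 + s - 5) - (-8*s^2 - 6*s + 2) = 7*s^2 + 7*s - 7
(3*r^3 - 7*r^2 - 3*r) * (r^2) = 3*r^5 - 7*r^4 - 3*r^3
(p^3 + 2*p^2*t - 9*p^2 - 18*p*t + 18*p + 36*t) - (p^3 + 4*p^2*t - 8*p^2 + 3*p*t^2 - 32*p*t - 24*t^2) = -2*p^2*t - p^2 - 3*p*t^2 + 14*p*t + 18*p + 24*t^2 + 36*t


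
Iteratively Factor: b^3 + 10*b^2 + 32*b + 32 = (b + 2)*(b^2 + 8*b + 16) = (b + 2)*(b + 4)*(b + 4)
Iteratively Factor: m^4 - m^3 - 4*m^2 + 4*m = (m - 2)*(m^3 + m^2 - 2*m) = m*(m - 2)*(m^2 + m - 2) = m*(m - 2)*(m - 1)*(m + 2)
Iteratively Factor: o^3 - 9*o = (o - 3)*(o^2 + 3*o) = o*(o - 3)*(o + 3)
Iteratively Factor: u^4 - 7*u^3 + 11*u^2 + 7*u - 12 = (u - 1)*(u^3 - 6*u^2 + 5*u + 12) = (u - 4)*(u - 1)*(u^2 - 2*u - 3) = (u - 4)*(u - 3)*(u - 1)*(u + 1)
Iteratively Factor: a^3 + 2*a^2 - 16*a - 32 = (a + 4)*(a^2 - 2*a - 8) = (a + 2)*(a + 4)*(a - 4)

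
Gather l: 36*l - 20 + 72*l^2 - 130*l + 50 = 72*l^2 - 94*l + 30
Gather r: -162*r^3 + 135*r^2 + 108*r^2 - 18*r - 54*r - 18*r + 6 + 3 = -162*r^3 + 243*r^2 - 90*r + 9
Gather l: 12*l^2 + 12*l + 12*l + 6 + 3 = 12*l^2 + 24*l + 9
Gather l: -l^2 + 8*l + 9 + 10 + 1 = -l^2 + 8*l + 20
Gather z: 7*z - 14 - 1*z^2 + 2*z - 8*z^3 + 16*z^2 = -8*z^3 + 15*z^2 + 9*z - 14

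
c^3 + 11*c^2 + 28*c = c*(c + 4)*(c + 7)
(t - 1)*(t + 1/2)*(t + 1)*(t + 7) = t^4 + 15*t^3/2 + 5*t^2/2 - 15*t/2 - 7/2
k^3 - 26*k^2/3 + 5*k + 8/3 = (k - 8)*(k - 1)*(k + 1/3)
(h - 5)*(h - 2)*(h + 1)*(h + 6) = h^4 - 33*h^2 + 28*h + 60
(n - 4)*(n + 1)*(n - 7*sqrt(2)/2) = n^3 - 7*sqrt(2)*n^2/2 - 3*n^2 - 4*n + 21*sqrt(2)*n/2 + 14*sqrt(2)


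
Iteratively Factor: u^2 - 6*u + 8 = (u - 2)*(u - 4)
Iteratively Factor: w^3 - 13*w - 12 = (w + 1)*(w^2 - w - 12) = (w - 4)*(w + 1)*(w + 3)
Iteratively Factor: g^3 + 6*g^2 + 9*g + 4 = (g + 1)*(g^2 + 5*g + 4) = (g + 1)^2*(g + 4)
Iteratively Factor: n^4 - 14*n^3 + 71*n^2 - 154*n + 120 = (n - 5)*(n^3 - 9*n^2 + 26*n - 24) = (n - 5)*(n - 2)*(n^2 - 7*n + 12) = (n - 5)*(n - 3)*(n - 2)*(n - 4)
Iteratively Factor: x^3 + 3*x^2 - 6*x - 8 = (x - 2)*(x^2 + 5*x + 4) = (x - 2)*(x + 1)*(x + 4)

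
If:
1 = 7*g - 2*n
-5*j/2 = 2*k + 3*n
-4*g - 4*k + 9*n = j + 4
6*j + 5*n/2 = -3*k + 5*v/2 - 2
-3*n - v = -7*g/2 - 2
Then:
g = 23/537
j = 1265/537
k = -5197/2148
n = -188/537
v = 3437/1074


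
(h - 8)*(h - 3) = h^2 - 11*h + 24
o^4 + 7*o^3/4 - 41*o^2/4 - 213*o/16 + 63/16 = (o - 3)*(o - 1/4)*(o + 3/2)*(o + 7/2)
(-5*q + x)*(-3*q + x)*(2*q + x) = 30*q^3 - q^2*x - 6*q*x^2 + x^3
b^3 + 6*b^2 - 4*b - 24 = (b - 2)*(b + 2)*(b + 6)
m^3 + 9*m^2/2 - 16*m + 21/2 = (m - 3/2)*(m - 1)*(m + 7)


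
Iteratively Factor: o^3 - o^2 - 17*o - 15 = (o + 3)*(o^2 - 4*o - 5) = (o + 1)*(o + 3)*(o - 5)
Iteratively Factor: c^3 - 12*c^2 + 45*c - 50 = (c - 5)*(c^2 - 7*c + 10) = (c - 5)^2*(c - 2)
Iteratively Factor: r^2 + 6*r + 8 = (r + 4)*(r + 2)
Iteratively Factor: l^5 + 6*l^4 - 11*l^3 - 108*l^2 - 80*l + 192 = (l + 4)*(l^4 + 2*l^3 - 19*l^2 - 32*l + 48) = (l + 4)^2*(l^3 - 2*l^2 - 11*l + 12) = (l - 4)*(l + 4)^2*(l^2 + 2*l - 3) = (l - 4)*(l - 1)*(l + 4)^2*(l + 3)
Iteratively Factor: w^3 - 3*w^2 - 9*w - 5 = (w + 1)*(w^2 - 4*w - 5) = (w - 5)*(w + 1)*(w + 1)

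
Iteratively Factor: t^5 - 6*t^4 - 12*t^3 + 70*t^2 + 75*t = (t - 5)*(t^4 - t^3 - 17*t^2 - 15*t) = t*(t - 5)*(t^3 - t^2 - 17*t - 15) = t*(t - 5)*(t + 1)*(t^2 - 2*t - 15) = t*(t - 5)^2*(t + 1)*(t + 3)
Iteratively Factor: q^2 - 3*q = (q - 3)*(q)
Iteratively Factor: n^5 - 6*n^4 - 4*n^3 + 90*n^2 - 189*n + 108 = (n - 3)*(n^4 - 3*n^3 - 13*n^2 + 51*n - 36) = (n - 3)*(n + 4)*(n^3 - 7*n^2 + 15*n - 9) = (n - 3)^2*(n + 4)*(n^2 - 4*n + 3) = (n - 3)^3*(n + 4)*(n - 1)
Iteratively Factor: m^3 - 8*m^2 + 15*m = (m - 5)*(m^2 - 3*m) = m*(m - 5)*(m - 3)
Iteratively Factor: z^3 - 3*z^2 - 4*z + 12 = (z - 2)*(z^2 - z - 6) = (z - 3)*(z - 2)*(z + 2)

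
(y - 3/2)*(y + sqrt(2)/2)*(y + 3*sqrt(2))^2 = y^4 - 3*y^3/2 + 13*sqrt(2)*y^3/2 - 39*sqrt(2)*y^2/4 + 24*y^2 - 36*y + 9*sqrt(2)*y - 27*sqrt(2)/2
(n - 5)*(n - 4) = n^2 - 9*n + 20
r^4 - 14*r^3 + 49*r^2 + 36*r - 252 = (r - 7)*(r - 6)*(r - 3)*(r + 2)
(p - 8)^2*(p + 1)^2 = p^4 - 14*p^3 + 33*p^2 + 112*p + 64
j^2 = j^2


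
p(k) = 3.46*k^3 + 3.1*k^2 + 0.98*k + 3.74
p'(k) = 10.38*k^2 + 6.2*k + 0.98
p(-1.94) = -11.76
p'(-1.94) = 28.02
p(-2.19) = -19.88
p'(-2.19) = 37.19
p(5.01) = 521.56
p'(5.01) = 292.58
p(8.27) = 2180.87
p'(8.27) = 762.17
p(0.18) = 4.04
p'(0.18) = 2.43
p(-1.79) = -7.93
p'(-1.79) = 23.14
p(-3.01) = -65.48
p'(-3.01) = 76.36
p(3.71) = 226.73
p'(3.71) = 166.85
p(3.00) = 128.00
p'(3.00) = 113.00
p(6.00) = 868.58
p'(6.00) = 411.86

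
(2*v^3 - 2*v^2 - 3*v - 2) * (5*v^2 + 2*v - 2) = 10*v^5 - 6*v^4 - 23*v^3 - 12*v^2 + 2*v + 4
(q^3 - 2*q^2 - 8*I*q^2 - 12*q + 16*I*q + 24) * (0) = 0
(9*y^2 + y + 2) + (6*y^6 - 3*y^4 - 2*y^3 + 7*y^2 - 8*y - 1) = 6*y^6 - 3*y^4 - 2*y^3 + 16*y^2 - 7*y + 1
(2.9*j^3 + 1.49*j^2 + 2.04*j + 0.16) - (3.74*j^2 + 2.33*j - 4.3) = 2.9*j^3 - 2.25*j^2 - 0.29*j + 4.46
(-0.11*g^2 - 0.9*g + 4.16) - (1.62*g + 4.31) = -0.11*g^2 - 2.52*g - 0.149999999999999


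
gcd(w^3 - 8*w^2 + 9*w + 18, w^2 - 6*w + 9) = w - 3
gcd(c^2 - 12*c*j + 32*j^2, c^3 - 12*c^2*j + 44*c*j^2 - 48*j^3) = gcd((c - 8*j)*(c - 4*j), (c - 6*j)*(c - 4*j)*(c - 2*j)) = c - 4*j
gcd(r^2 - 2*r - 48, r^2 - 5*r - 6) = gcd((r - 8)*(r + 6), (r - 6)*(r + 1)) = 1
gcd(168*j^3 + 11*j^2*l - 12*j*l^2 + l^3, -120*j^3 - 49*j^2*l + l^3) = 24*j^2 + 5*j*l - l^2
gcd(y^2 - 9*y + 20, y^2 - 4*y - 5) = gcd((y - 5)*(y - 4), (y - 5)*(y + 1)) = y - 5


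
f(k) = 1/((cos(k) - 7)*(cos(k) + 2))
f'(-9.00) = 0.04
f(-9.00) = -0.12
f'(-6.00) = 0.00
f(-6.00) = -0.06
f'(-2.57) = 0.04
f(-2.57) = -0.11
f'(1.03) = -0.01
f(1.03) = -0.06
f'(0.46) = -0.00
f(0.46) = -0.06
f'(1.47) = -0.02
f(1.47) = -0.07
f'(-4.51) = -0.03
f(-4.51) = -0.08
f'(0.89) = -0.01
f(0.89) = -0.06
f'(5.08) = 0.02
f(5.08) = -0.06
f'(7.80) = -0.02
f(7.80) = -0.07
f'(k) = sin(k)/((cos(k) - 7)*(cos(k) + 2)^2) + sin(k)/((cos(k) - 7)^2*(cos(k) + 2))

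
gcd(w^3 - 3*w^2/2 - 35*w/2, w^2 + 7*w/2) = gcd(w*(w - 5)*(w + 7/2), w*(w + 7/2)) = w^2 + 7*w/2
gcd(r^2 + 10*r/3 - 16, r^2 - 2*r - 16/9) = r - 8/3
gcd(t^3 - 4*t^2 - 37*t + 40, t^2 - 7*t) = 1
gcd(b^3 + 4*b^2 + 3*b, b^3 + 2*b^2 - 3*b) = b^2 + 3*b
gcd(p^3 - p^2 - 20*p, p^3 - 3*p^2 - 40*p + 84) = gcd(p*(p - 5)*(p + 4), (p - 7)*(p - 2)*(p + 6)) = 1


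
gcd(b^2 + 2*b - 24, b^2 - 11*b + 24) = 1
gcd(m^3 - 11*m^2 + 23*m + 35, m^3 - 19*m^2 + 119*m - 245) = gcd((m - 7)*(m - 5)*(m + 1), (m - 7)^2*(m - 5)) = m^2 - 12*m + 35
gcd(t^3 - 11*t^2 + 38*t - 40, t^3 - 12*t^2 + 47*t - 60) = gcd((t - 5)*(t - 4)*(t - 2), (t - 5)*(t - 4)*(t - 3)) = t^2 - 9*t + 20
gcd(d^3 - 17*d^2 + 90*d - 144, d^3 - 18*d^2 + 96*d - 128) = d - 8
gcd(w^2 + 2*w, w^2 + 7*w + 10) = w + 2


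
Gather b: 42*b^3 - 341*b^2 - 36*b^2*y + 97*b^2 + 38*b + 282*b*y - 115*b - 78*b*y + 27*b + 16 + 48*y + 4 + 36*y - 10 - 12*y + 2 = 42*b^3 + b^2*(-36*y - 244) + b*(204*y - 50) + 72*y + 12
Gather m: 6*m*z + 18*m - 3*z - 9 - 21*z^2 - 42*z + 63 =m*(6*z + 18) - 21*z^2 - 45*z + 54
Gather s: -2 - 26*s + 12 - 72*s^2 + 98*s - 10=-72*s^2 + 72*s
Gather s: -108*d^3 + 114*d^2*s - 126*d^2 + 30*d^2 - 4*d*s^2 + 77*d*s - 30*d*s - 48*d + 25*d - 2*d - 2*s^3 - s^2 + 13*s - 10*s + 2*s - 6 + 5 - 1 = -108*d^3 - 96*d^2 - 25*d - 2*s^3 + s^2*(-4*d - 1) + s*(114*d^2 + 47*d + 5) - 2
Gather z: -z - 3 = -z - 3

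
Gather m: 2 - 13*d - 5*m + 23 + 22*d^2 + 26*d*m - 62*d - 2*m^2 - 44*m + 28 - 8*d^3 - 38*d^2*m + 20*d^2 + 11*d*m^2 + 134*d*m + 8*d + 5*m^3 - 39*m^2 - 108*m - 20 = -8*d^3 + 42*d^2 - 67*d + 5*m^3 + m^2*(11*d - 41) + m*(-38*d^2 + 160*d - 157) + 33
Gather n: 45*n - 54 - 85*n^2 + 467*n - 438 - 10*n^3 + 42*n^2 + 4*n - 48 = -10*n^3 - 43*n^2 + 516*n - 540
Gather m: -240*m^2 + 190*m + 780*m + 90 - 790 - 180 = -240*m^2 + 970*m - 880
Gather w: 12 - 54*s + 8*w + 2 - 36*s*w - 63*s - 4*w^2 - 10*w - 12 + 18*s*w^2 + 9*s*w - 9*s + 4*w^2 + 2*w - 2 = 18*s*w^2 - 27*s*w - 126*s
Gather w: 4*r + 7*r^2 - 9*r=7*r^2 - 5*r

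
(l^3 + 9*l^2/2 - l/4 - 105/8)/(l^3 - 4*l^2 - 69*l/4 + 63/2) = (l + 5/2)/(l - 6)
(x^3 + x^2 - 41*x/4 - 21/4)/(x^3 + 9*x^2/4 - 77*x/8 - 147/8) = 2*(2*x + 1)/(4*x + 7)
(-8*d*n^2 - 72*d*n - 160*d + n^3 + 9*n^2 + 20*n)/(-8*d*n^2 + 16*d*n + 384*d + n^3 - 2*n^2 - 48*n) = (n^2 + 9*n + 20)/(n^2 - 2*n - 48)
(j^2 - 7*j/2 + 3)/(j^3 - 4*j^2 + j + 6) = (j - 3/2)/(j^2 - 2*j - 3)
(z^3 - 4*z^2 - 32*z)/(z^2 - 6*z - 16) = z*(z + 4)/(z + 2)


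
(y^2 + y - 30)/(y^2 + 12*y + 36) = (y - 5)/(y + 6)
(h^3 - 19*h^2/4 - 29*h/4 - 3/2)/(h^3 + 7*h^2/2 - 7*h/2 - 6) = (4*h^2 - 23*h - 6)/(2*(2*h^2 + 5*h - 12))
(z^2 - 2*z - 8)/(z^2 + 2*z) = (z - 4)/z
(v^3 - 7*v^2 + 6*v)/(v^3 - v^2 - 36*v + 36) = v/(v + 6)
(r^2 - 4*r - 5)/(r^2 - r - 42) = (-r^2 + 4*r + 5)/(-r^2 + r + 42)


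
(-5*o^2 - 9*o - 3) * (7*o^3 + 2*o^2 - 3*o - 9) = -35*o^5 - 73*o^4 - 24*o^3 + 66*o^2 + 90*o + 27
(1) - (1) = 0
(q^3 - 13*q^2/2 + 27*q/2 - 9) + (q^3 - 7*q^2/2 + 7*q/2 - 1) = 2*q^3 - 10*q^2 + 17*q - 10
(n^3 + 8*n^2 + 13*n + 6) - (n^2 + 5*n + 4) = n^3 + 7*n^2 + 8*n + 2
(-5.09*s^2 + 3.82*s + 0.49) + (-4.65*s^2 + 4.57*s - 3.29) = -9.74*s^2 + 8.39*s - 2.8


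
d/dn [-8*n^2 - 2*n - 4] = -16*n - 2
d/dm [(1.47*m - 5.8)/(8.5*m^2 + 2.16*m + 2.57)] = (-12.495*m^2 + 98.6*m + 16.3059)/(72.25*m^4 + 36.72*m^3 + 48.3556*m^2 + 11.1024*m + 6.6049)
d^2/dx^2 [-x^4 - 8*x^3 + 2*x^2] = -12*x^2 - 48*x + 4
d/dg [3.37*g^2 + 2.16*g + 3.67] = 6.74*g + 2.16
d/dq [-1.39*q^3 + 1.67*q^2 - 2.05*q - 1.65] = -4.17*q^2 + 3.34*q - 2.05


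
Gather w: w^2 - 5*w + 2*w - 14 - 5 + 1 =w^2 - 3*w - 18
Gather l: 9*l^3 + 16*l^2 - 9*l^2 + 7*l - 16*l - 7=9*l^3 + 7*l^2 - 9*l - 7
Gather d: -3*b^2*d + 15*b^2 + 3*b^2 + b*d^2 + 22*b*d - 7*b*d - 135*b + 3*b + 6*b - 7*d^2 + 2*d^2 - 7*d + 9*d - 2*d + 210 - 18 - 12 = 18*b^2 - 126*b + d^2*(b - 5) + d*(-3*b^2 + 15*b) + 180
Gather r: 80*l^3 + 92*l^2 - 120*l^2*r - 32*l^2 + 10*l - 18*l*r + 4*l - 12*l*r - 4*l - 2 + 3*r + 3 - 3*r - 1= 80*l^3 + 60*l^2 + 10*l + r*(-120*l^2 - 30*l)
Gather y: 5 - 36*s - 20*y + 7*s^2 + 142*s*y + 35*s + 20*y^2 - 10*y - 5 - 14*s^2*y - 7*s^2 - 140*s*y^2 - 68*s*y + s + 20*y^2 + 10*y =y^2*(40 - 140*s) + y*(-14*s^2 + 74*s - 20)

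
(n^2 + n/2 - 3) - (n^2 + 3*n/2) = -n - 3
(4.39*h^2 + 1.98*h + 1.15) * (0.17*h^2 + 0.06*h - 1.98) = 0.7463*h^4 + 0.6*h^3 - 8.3779*h^2 - 3.8514*h - 2.277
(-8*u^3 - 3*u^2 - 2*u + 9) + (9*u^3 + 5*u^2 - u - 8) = u^3 + 2*u^2 - 3*u + 1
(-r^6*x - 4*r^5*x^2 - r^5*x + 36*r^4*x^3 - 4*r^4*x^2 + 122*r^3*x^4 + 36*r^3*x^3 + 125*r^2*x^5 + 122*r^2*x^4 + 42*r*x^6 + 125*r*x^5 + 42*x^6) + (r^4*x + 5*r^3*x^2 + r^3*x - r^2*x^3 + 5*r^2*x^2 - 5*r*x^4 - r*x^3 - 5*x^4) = -r^6*x - 4*r^5*x^2 - r^5*x + 36*r^4*x^3 - 4*r^4*x^2 + r^4*x + 122*r^3*x^4 + 36*r^3*x^3 + 5*r^3*x^2 + r^3*x + 125*r^2*x^5 + 122*r^2*x^4 - r^2*x^3 + 5*r^2*x^2 + 42*r*x^6 + 125*r*x^5 - 5*r*x^4 - r*x^3 + 42*x^6 - 5*x^4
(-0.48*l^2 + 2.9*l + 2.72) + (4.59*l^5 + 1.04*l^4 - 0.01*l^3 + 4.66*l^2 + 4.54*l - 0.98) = 4.59*l^5 + 1.04*l^4 - 0.01*l^3 + 4.18*l^2 + 7.44*l + 1.74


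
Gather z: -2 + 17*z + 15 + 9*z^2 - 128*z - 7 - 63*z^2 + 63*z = -54*z^2 - 48*z + 6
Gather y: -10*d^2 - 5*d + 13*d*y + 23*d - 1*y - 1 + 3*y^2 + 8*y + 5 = -10*d^2 + 18*d + 3*y^2 + y*(13*d + 7) + 4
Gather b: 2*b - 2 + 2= 2*b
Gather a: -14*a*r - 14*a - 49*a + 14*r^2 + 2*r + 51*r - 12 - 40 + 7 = a*(-14*r - 63) + 14*r^2 + 53*r - 45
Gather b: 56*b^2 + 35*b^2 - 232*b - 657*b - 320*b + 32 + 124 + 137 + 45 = 91*b^2 - 1209*b + 338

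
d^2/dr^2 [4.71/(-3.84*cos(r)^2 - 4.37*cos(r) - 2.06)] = (277.807104*(1 - cos(r)^2)^2 + 237.112704*cos(r)^3 + 79.8180150000001*cos(r)^2 - 516.62577*cos(r) - 383.183934)/(3.84*cos(r)^2 + 4.37*cos(r) + 2.06)^3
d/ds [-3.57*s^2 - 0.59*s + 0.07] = -7.14*s - 0.59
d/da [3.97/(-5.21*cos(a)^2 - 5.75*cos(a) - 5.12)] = -(41.3674*cos(a) + 22.8275)*sin(a)/(5.21*cos(a)^2 + 5.75*cos(a) + 5.12)^2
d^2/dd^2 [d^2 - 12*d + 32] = 2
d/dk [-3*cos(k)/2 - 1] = 3*sin(k)/2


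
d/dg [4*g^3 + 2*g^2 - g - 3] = 12*g^2 + 4*g - 1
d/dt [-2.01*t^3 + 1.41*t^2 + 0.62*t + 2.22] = -6.03*t^2 + 2.82*t + 0.62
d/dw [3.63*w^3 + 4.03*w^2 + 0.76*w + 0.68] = 10.89*w^2 + 8.06*w + 0.76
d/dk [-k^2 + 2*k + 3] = 2 - 2*k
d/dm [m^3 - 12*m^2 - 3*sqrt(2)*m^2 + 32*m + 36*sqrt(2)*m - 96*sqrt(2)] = 3*m^2 - 24*m - 6*sqrt(2)*m + 32 + 36*sqrt(2)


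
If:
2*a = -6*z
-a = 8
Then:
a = -8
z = 8/3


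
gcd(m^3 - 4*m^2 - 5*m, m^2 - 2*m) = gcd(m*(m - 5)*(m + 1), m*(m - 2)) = m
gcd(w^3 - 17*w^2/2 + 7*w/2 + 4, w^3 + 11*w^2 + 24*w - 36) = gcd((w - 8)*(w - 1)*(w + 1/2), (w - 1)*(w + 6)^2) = w - 1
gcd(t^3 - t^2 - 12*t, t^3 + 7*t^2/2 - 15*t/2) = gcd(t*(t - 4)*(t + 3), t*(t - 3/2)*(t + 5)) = t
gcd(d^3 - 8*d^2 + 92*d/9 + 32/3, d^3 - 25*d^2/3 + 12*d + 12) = d^2 - 16*d/3 - 4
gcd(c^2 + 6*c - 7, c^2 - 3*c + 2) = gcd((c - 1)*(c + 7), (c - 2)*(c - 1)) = c - 1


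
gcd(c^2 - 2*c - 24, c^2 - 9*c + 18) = c - 6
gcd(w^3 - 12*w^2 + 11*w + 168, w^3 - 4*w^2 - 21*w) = w^2 - 4*w - 21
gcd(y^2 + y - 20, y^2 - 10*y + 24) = y - 4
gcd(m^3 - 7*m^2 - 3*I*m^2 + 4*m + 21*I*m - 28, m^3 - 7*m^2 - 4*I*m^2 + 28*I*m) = m^2 + m*(-7 - 4*I) + 28*I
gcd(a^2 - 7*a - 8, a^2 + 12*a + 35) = 1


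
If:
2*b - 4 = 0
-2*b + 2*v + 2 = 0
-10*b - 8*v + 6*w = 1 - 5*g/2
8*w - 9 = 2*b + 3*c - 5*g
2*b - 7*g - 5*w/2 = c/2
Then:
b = 2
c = 3347/449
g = -890/449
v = 1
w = 2541/449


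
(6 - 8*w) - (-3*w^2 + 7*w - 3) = 3*w^2 - 15*w + 9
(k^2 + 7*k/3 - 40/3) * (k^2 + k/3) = k^4 + 8*k^3/3 - 113*k^2/9 - 40*k/9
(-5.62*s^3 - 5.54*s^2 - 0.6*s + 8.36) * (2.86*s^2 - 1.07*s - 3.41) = -16.0732*s^5 - 9.831*s^4 + 23.376*s^3 + 43.443*s^2 - 6.8992*s - 28.5076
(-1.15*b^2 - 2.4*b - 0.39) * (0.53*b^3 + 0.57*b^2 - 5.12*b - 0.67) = -0.6095*b^5 - 1.9275*b^4 + 4.3133*b^3 + 12.8362*b^2 + 3.6048*b + 0.2613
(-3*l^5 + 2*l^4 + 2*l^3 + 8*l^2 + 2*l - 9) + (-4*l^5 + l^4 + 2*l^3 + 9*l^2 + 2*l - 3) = -7*l^5 + 3*l^4 + 4*l^3 + 17*l^2 + 4*l - 12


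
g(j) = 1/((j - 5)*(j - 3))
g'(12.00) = 0.00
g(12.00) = 0.02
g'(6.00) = -0.44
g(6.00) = 0.33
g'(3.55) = 1.42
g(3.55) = -1.25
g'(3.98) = 0.04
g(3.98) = -1.00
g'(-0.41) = 0.03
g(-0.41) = 0.05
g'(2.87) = 29.48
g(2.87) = 3.61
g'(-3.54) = 0.00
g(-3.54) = 0.02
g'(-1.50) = 0.01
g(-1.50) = 0.03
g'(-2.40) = 0.01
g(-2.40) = 0.03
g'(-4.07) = 0.00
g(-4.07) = 0.02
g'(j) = -1/((j - 5)*(j - 3)^2) - 1/((j - 5)^2*(j - 3)) = 2*(4 - j)/(j^4 - 16*j^3 + 94*j^2 - 240*j + 225)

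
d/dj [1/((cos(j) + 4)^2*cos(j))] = (3*cos(j) + 4)*sin(j)/((cos(j) + 4)^3*cos(j)^2)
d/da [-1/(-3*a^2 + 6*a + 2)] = 6*(1 - a)/(-3*a^2 + 6*a + 2)^2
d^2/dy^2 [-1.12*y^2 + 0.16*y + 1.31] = -2.24000000000000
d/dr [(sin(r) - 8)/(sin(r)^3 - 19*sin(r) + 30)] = (-2*sin(r)^3 + 24*sin(r)^2 - 122)*cos(r)/(sin(r)^3 - 19*sin(r) + 30)^2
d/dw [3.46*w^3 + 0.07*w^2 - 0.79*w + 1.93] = 10.38*w^2 + 0.14*w - 0.79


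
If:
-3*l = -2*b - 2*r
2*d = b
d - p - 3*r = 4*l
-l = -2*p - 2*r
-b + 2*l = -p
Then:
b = 0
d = 0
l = 0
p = 0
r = 0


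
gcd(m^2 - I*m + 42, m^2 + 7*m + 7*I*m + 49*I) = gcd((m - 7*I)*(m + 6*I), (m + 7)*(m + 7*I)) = 1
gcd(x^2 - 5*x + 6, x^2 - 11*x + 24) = x - 3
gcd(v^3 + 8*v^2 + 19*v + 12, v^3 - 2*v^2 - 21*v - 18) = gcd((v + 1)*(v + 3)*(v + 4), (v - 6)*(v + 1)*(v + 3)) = v^2 + 4*v + 3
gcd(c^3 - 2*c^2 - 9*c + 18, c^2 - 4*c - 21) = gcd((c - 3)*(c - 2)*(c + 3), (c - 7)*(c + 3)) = c + 3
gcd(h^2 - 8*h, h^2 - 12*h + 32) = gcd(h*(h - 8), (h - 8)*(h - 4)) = h - 8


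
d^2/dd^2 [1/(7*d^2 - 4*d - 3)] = 2*(49*d^2 - 28*d - 4*(7*d - 2)^2 - 21)/(-7*d^2 + 4*d + 3)^3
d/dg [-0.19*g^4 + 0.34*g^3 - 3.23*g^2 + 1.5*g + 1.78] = -0.76*g^3 + 1.02*g^2 - 6.46*g + 1.5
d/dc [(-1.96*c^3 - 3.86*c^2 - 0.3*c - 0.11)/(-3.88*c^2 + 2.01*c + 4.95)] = (7.6048*c^4 - 7.8792*c^3 - 38.0286*c^2 - 39.0676*c - 1.2639)/(15.0544*c^4 - 15.5976*c^3 - 34.3719*c^2 + 19.899*c + 24.5025)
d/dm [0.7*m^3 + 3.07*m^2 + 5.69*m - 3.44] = 2.1*m^2 + 6.14*m + 5.69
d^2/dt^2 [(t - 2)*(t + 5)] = 2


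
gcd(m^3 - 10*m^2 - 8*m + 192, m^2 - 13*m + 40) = m - 8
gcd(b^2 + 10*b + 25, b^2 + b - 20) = b + 5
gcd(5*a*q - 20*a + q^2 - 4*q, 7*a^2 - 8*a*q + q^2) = 1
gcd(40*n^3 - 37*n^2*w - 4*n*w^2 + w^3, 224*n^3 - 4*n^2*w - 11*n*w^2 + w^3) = -8*n + w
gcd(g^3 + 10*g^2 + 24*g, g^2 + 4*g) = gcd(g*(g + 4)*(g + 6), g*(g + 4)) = g^2 + 4*g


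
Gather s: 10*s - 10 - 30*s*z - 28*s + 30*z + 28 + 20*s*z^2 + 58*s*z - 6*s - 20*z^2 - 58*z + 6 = s*(20*z^2 + 28*z - 24) - 20*z^2 - 28*z + 24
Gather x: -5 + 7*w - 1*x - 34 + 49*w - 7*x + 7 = 56*w - 8*x - 32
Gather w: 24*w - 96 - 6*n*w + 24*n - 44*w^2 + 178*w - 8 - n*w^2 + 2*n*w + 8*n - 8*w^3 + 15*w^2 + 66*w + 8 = 32*n - 8*w^3 + w^2*(-n - 29) + w*(268 - 4*n) - 96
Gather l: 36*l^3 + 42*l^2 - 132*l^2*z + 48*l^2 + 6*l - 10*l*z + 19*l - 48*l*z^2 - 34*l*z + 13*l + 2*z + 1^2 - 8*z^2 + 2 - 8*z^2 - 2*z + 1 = 36*l^3 + l^2*(90 - 132*z) + l*(-48*z^2 - 44*z + 38) - 16*z^2 + 4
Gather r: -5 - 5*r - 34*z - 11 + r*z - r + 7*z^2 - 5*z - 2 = r*(z - 6) + 7*z^2 - 39*z - 18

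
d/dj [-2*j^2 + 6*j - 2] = 6 - 4*j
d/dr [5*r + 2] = 5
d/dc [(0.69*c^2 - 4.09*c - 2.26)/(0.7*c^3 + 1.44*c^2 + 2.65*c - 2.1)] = (-0.483*c^4 + 5.726*c^3 + 12.4641*c^2 + 3.6108*c + 14.578)/(0.49*c^6 + 2.016*c^5 + 5.7836*c^4 + 4.692*c^3 + 0.9745*c^2 - 11.13*c + 4.41)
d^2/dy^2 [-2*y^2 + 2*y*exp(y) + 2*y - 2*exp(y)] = 2*y*exp(y) + 2*exp(y) - 4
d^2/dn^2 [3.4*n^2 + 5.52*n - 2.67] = 6.80000000000000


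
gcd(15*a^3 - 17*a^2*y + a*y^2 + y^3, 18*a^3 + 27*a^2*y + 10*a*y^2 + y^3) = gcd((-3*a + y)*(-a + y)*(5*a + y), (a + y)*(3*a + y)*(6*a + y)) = 1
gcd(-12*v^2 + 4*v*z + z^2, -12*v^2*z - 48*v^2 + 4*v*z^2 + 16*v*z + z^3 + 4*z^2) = -12*v^2 + 4*v*z + z^2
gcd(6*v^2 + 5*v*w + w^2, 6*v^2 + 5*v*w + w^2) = 6*v^2 + 5*v*w + w^2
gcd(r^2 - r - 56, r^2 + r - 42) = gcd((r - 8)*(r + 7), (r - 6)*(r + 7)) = r + 7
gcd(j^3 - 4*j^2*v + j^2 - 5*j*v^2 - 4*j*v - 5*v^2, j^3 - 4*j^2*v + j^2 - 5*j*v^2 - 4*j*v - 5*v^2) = -j^3 + 4*j^2*v - j^2 + 5*j*v^2 + 4*j*v + 5*v^2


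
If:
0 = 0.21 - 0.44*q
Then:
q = 0.48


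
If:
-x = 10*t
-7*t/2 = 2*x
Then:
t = 0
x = 0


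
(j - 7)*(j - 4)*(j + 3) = j^3 - 8*j^2 - 5*j + 84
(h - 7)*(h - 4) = h^2 - 11*h + 28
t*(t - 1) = t^2 - t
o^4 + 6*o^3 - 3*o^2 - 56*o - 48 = (o - 3)*(o + 1)*(o + 4)^2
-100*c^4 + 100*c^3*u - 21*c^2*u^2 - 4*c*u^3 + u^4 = (-5*c + u)*(-2*c + u)^2*(5*c + u)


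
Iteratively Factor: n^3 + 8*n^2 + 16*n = (n + 4)*(n^2 + 4*n) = n*(n + 4)*(n + 4)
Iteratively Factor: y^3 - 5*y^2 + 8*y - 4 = (y - 2)*(y^2 - 3*y + 2) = (y - 2)^2*(y - 1)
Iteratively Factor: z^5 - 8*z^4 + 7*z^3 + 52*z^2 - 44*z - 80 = (z - 5)*(z^4 - 3*z^3 - 8*z^2 + 12*z + 16) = (z - 5)*(z + 2)*(z^3 - 5*z^2 + 2*z + 8) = (z - 5)*(z - 4)*(z + 2)*(z^2 - z - 2) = (z - 5)*(z - 4)*(z + 1)*(z + 2)*(z - 2)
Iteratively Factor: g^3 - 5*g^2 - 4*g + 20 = (g - 5)*(g^2 - 4) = (g - 5)*(g - 2)*(g + 2)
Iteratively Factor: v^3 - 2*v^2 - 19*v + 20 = (v - 5)*(v^2 + 3*v - 4) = (v - 5)*(v - 1)*(v + 4)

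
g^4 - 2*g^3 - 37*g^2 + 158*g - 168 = (g - 4)*(g - 3)*(g - 2)*(g + 7)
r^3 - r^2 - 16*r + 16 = (r - 4)*(r - 1)*(r + 4)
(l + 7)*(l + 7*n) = l^2 + 7*l*n + 7*l + 49*n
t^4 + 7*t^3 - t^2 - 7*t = t*(t - 1)*(t + 1)*(t + 7)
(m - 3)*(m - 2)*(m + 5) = m^3 - 19*m + 30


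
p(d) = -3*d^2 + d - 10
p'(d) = 1 - 6*d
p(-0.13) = -10.18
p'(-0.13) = 1.78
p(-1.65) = -19.82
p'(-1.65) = 10.90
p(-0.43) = -10.98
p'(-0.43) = 3.58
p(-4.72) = -81.56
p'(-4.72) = 29.32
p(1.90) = -18.93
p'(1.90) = -10.40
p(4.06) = -55.39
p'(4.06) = -23.36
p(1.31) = -13.84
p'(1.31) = -6.86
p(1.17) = -12.94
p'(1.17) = -6.02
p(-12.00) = -454.00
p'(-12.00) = 73.00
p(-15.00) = -700.00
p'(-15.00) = 91.00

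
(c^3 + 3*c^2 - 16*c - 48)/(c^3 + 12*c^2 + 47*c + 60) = (c - 4)/(c + 5)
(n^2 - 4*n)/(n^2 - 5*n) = (n - 4)/(n - 5)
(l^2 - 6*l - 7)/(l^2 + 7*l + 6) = (l - 7)/(l + 6)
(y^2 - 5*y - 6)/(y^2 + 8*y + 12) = (y^2 - 5*y - 6)/(y^2 + 8*y + 12)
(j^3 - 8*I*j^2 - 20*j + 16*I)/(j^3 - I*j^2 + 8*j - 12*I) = (j - 4*I)/(j + 3*I)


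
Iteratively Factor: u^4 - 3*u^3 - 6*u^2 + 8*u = (u)*(u^3 - 3*u^2 - 6*u + 8) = u*(u - 4)*(u^2 + u - 2) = u*(u - 4)*(u - 1)*(u + 2)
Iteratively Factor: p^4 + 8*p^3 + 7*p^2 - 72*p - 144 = (p + 4)*(p^3 + 4*p^2 - 9*p - 36) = (p + 3)*(p + 4)*(p^2 + p - 12) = (p + 3)*(p + 4)^2*(p - 3)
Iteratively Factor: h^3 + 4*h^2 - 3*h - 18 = (h + 3)*(h^2 + h - 6) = (h - 2)*(h + 3)*(h + 3)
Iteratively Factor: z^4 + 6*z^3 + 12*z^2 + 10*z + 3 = (z + 1)*(z^3 + 5*z^2 + 7*z + 3) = (z + 1)*(z + 3)*(z^2 + 2*z + 1) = (z + 1)^2*(z + 3)*(z + 1)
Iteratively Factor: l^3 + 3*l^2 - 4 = (l - 1)*(l^2 + 4*l + 4) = (l - 1)*(l + 2)*(l + 2)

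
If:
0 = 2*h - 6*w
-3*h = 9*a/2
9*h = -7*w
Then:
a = 0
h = 0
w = 0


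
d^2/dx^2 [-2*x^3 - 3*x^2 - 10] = -12*x - 6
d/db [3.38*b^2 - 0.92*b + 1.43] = 6.76*b - 0.92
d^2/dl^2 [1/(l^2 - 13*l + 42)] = 2*(-l^2 + 13*l + (2*l - 13)^2 - 42)/(l^2 - 13*l + 42)^3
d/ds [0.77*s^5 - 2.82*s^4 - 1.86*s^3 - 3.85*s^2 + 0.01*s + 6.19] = 3.85*s^4 - 11.28*s^3 - 5.58*s^2 - 7.7*s + 0.01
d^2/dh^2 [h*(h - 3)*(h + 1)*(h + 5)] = 12*h^2 + 18*h - 26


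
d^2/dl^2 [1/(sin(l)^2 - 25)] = 2*(-2*sin(l)^4 - 47*sin(l)^2 + 25)/(sin(l)^2 - 25)^3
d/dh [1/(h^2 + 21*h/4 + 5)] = 4*(-8*h - 21)/(4*h^2 + 21*h + 20)^2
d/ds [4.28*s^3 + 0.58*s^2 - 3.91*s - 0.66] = 12.84*s^2 + 1.16*s - 3.91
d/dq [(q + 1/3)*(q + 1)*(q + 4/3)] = 3*q^2 + 16*q/3 + 19/9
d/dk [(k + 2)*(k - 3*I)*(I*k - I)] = 3*I*k^2 + 2*k*(3 + I) + 3 - 2*I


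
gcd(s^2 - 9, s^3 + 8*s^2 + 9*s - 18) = s + 3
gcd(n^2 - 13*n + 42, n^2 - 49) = n - 7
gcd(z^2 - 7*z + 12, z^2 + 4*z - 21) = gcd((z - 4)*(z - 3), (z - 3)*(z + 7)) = z - 3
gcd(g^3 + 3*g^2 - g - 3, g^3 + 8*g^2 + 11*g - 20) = g - 1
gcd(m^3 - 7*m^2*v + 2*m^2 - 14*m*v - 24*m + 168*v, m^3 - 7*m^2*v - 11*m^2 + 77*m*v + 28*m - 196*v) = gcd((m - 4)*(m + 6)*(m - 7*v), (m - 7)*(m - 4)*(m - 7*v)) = -m^2 + 7*m*v + 4*m - 28*v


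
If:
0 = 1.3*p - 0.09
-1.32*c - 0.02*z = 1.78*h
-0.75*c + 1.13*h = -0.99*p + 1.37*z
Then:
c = 0.0431608510360368 - 0.87072808320951*z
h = 0.634472511144131*z - 0.032006923240207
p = 0.07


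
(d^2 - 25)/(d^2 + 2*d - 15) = (d - 5)/(d - 3)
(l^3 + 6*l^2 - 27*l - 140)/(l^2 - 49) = (l^2 - l - 20)/(l - 7)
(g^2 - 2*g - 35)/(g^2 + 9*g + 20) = (g - 7)/(g + 4)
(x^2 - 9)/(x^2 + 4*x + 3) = (x - 3)/(x + 1)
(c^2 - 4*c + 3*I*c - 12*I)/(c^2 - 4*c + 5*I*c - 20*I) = (c + 3*I)/(c + 5*I)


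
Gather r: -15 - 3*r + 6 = -3*r - 9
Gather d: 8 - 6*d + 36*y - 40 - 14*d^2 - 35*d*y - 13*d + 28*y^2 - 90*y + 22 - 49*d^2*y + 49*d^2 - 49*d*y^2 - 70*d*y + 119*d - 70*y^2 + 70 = d^2*(35 - 49*y) + d*(-49*y^2 - 105*y + 100) - 42*y^2 - 54*y + 60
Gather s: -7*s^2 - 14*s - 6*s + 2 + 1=-7*s^2 - 20*s + 3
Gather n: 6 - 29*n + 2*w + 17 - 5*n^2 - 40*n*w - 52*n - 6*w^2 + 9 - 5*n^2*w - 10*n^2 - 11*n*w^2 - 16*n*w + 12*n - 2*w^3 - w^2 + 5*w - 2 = n^2*(-5*w - 15) + n*(-11*w^2 - 56*w - 69) - 2*w^3 - 7*w^2 + 7*w + 30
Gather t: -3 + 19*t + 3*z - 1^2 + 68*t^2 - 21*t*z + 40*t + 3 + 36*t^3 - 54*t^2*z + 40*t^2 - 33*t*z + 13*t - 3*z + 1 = 36*t^3 + t^2*(108 - 54*z) + t*(72 - 54*z)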